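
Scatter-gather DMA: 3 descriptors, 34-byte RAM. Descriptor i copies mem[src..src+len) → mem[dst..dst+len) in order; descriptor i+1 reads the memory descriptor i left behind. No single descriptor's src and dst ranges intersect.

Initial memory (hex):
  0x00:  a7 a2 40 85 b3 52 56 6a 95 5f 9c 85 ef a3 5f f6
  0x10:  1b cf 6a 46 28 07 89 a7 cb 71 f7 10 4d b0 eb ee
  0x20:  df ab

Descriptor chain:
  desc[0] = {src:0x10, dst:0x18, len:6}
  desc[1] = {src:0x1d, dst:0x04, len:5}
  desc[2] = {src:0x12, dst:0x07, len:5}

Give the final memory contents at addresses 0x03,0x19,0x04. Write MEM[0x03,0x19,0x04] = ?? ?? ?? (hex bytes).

MEM[0x03,0x19,0x04] = 85 cf 07

#0 dst[0x18+6] := {0x1b,0xcf,0x6a,0x46,0x28,0x07}
#1 dst[0x04+5] := {0x07,0xeb,0xee,0xdf,0xab}
#2 dst[0x07+5] := {0x6a,0x46,0x28,0x07,0x89}
query mem[0x03]=0x85, mem[0x19]=0xcf, mem[0x04]=0x07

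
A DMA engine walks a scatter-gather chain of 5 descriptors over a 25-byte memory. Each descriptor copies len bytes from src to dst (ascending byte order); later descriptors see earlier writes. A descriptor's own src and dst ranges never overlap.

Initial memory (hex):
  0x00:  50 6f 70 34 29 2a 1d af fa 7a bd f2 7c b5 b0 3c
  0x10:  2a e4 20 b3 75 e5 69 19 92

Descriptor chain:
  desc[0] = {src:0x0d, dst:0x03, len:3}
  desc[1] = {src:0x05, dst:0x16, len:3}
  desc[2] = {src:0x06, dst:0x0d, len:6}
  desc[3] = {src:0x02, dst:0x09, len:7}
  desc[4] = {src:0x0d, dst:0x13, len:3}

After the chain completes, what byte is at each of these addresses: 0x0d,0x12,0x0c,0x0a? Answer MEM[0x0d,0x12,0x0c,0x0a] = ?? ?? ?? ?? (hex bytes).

MEM[0x0d,0x12,0x0c,0x0a] = 1d f2 3c b5

D0: mem[0x03..0x05] <- [b5 b0 3c]
D1: mem[0x16..0x18] <- [3c 1d af]
D2: mem[0x0d..0x12] <- [1d af fa 7a bd f2]
D3: mem[0x09..0x0f] <- [70 b5 b0 3c 1d af fa]
D4: mem[0x13..0x15] <- [1d af fa]
query mem[0x0d]=0x1d, mem[0x12]=0xf2, mem[0x0c]=0x3c, mem[0x0a]=0xb5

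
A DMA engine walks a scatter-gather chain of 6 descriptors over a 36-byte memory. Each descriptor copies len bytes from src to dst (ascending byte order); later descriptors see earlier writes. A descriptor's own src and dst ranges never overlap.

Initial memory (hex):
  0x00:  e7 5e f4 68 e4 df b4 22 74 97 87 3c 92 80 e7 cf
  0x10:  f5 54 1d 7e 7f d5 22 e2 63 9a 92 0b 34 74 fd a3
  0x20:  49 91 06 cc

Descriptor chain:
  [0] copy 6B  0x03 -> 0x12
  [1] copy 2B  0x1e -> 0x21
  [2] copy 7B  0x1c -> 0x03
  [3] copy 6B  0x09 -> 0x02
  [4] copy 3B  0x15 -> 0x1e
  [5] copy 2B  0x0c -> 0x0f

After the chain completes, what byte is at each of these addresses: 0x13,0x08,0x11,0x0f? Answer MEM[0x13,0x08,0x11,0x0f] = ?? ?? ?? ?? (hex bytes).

MEM[0x13,0x08,0x11,0x0f] = e4 fd 54 92

[0] 0x03->0x12 len=6 : 68 e4 df b4 22 74
[1] 0x1e->0x21 len=2 : fd a3
[2] 0x1c->0x03 len=7 : 34 74 fd a3 49 fd a3
[3] 0x09->0x02 len=6 : a3 87 3c 92 80 e7
[4] 0x15->0x1e len=3 : b4 22 74
[5] 0x0c->0x0f len=2 : 92 80
query mem[0x13]=0xe4, mem[0x08]=0xfd, mem[0x11]=0x54, mem[0x0f]=0x92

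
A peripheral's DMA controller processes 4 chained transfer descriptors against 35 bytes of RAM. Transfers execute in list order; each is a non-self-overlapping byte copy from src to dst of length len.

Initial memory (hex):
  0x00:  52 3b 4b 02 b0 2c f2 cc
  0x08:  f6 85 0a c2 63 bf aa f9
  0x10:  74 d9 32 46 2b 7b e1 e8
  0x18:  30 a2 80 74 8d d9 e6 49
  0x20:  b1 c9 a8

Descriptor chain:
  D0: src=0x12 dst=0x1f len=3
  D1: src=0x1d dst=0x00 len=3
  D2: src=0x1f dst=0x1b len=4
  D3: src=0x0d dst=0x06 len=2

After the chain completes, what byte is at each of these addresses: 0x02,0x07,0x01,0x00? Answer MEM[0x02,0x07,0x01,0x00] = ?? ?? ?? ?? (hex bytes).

D0: mem[0x1f..0x21] <- [32 46 2b]
D1: mem[0x00..0x02] <- [d9 e6 32]
D2: mem[0x1b..0x1e] <- [32 46 2b a8]
D3: mem[0x06..0x07] <- [bf aa]
query mem[0x02]=0x32, mem[0x07]=0xaa, mem[0x01]=0xe6, mem[0x00]=0xd9

MEM[0x02,0x07,0x01,0x00] = 32 aa e6 d9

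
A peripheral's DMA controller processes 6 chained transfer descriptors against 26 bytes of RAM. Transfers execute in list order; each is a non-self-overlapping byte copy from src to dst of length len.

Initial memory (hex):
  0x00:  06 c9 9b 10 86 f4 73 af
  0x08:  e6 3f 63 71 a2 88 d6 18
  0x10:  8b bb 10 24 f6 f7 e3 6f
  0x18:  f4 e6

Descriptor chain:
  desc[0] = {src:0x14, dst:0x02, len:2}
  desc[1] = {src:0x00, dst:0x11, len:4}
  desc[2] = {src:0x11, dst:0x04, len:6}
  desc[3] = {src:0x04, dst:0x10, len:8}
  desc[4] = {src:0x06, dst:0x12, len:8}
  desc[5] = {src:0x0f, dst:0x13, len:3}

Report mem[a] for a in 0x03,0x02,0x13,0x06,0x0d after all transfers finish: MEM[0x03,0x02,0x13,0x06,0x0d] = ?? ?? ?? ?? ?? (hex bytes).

MEM[0x03,0x02,0x13,0x06,0x0d] = f7 f6 18 f6 88

  after D0: wrote 2B at 0x02 = f6f7
  after D1: wrote 4B at 0x11 = 06c9f6f7
  after D2: wrote 6B at 0x04 = 06c9f6f7f7e3
  after D3: wrote 8B at 0x10 = 06c9f6f7f7e36371
  after D4: wrote 8B at 0x12 = f6f7f7e36371a288
  after D5: wrote 3B at 0x13 = 1806c9
query mem[0x03]=0xf7, mem[0x02]=0xf6, mem[0x13]=0x18, mem[0x06]=0xf6, mem[0x0d]=0x88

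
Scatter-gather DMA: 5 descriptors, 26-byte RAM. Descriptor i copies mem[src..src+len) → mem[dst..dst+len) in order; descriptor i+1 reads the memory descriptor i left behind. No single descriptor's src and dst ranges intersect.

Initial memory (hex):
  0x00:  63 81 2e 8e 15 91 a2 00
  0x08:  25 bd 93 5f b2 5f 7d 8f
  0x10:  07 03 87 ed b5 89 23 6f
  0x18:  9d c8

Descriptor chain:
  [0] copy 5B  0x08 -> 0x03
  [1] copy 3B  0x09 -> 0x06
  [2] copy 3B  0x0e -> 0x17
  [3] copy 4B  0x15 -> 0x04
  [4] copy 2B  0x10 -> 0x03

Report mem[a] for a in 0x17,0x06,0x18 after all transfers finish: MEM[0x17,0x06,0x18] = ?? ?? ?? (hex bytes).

[0] 0x08->0x03 len=5 : 25 bd 93 5f b2
[1] 0x09->0x06 len=3 : bd 93 5f
[2] 0x0e->0x17 len=3 : 7d 8f 07
[3] 0x15->0x04 len=4 : 89 23 7d 8f
[4] 0x10->0x03 len=2 : 07 03
query mem[0x17]=0x7d, mem[0x06]=0x7d, mem[0x18]=0x8f

MEM[0x17,0x06,0x18] = 7d 7d 8f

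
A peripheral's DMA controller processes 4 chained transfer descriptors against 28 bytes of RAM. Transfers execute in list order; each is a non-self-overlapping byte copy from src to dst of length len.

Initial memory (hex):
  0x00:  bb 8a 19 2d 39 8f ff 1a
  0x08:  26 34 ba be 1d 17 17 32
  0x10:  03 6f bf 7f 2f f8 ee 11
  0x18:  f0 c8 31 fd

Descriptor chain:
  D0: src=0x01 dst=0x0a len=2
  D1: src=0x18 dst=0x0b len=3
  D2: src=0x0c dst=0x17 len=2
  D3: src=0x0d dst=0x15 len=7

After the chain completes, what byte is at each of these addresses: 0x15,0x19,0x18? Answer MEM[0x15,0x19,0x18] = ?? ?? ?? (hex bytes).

#0 dst[0x0a+2] := {0x8a,0x19}
#1 dst[0x0b+3] := {0xf0,0xc8,0x31}
#2 dst[0x17+2] := {0xc8,0x31}
#3 dst[0x15+7] := {0x31,0x17,0x32,0x03,0x6f,0xbf,0x7f}
query mem[0x15]=0x31, mem[0x19]=0x6f, mem[0x18]=0x03

MEM[0x15,0x19,0x18] = 31 6f 03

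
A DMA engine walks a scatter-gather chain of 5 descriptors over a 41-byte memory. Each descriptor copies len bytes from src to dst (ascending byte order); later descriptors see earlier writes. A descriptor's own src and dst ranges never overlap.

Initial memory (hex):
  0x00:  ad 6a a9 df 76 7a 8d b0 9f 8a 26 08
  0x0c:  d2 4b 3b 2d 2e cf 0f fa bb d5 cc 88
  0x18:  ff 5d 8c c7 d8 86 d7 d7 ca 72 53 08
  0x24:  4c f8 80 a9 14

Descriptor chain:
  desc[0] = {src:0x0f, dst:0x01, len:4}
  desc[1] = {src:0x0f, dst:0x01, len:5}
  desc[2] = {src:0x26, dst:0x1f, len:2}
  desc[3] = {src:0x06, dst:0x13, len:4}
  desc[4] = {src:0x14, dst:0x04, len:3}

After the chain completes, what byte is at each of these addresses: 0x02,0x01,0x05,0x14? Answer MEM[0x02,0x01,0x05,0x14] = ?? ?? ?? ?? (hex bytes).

MEM[0x02,0x01,0x05,0x14] = 2e 2d 9f b0

[0] 0x0f->0x01 len=4 : 2d 2e cf 0f
[1] 0x0f->0x01 len=5 : 2d 2e cf 0f fa
[2] 0x26->0x1f len=2 : 80 a9
[3] 0x06->0x13 len=4 : 8d b0 9f 8a
[4] 0x14->0x04 len=3 : b0 9f 8a
query mem[0x02]=0x2e, mem[0x01]=0x2d, mem[0x05]=0x9f, mem[0x14]=0xb0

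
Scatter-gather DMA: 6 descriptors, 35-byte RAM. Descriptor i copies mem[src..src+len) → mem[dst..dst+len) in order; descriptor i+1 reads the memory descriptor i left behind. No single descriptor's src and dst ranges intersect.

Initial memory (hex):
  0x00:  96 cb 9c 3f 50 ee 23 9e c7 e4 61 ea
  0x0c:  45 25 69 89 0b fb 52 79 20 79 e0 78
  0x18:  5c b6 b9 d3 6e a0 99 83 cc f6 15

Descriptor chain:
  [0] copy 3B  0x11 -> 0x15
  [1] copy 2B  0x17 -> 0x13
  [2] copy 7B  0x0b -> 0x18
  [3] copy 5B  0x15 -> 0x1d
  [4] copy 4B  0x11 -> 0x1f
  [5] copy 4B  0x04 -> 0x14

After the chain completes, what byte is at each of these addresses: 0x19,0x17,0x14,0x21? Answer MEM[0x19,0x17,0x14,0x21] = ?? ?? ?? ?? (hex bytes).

MEM[0x19,0x17,0x14,0x21] = 45 9e 50 79

[0] 0x11->0x15 len=3 : fb 52 79
[1] 0x17->0x13 len=2 : 79 5c
[2] 0x0b->0x18 len=7 : ea 45 25 69 89 0b fb
[3] 0x15->0x1d len=5 : fb 52 79 ea 45
[4] 0x11->0x1f len=4 : fb 52 79 5c
[5] 0x04->0x14 len=4 : 50 ee 23 9e
query mem[0x19]=0x45, mem[0x17]=0x9e, mem[0x14]=0x50, mem[0x21]=0x79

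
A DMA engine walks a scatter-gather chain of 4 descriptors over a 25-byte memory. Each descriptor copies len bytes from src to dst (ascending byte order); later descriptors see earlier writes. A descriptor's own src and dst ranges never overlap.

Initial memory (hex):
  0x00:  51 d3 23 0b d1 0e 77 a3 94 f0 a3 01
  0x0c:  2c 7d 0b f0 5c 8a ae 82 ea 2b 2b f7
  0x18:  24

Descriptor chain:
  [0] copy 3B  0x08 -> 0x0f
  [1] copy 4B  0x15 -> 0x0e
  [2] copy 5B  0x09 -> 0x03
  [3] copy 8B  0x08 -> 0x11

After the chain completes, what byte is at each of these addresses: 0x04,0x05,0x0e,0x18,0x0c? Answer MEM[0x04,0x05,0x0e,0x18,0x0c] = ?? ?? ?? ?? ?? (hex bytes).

MEM[0x04,0x05,0x0e,0x18,0x0c] = a3 01 2b 2b 2c

D0: mem[0x0f..0x11] <- [94 f0 a3]
D1: mem[0x0e..0x11] <- [2b 2b f7 24]
D2: mem[0x03..0x07] <- [f0 a3 01 2c 7d]
D3: mem[0x11..0x18] <- [94 f0 a3 01 2c 7d 2b 2b]
query mem[0x04]=0xa3, mem[0x05]=0x01, mem[0x0e]=0x2b, mem[0x18]=0x2b, mem[0x0c]=0x2c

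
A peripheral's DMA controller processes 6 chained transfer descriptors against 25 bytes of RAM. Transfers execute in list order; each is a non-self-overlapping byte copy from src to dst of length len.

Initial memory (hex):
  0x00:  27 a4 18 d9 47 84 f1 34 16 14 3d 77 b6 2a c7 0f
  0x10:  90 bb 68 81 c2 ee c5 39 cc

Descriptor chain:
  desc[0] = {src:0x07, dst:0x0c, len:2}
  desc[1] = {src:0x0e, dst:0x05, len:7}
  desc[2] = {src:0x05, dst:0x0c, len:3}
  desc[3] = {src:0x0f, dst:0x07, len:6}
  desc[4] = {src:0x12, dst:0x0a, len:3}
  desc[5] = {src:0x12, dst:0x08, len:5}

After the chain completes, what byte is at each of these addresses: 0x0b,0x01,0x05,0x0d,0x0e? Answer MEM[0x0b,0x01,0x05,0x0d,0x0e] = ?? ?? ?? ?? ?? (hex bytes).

[0] 0x07->0x0c len=2 : 34 16
[1] 0x0e->0x05 len=7 : c7 0f 90 bb 68 81 c2
[2] 0x05->0x0c len=3 : c7 0f 90
[3] 0x0f->0x07 len=6 : 0f 90 bb 68 81 c2
[4] 0x12->0x0a len=3 : 68 81 c2
[5] 0x12->0x08 len=5 : 68 81 c2 ee c5
query mem[0x0b]=0xee, mem[0x01]=0xa4, mem[0x05]=0xc7, mem[0x0d]=0x0f, mem[0x0e]=0x90

MEM[0x0b,0x01,0x05,0x0d,0x0e] = ee a4 c7 0f 90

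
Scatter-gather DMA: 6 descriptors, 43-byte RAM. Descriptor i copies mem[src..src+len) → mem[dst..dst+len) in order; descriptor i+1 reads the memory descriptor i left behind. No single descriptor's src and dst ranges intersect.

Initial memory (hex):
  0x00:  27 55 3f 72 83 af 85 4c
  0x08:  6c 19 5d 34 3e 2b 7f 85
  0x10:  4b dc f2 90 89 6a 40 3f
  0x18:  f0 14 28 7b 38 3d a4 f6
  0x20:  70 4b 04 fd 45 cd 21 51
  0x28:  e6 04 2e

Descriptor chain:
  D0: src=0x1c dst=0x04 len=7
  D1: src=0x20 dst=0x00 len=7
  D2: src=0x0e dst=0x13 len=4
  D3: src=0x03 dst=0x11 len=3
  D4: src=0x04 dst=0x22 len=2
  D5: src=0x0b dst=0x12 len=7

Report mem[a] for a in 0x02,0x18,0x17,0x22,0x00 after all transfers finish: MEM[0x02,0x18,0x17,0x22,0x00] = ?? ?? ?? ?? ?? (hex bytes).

MEM[0x02,0x18,0x17,0x22,0x00] = 04 fd 4b 45 70

#0 dst[0x04+7] := {0x38,0x3d,0xa4,0xf6,0x70,0x4b,0x04}
#1 dst[0x00+7] := {0x70,0x4b,0x04,0xfd,0x45,0xcd,0x21}
#2 dst[0x13+4] := {0x7f,0x85,0x4b,0xdc}
#3 dst[0x11+3] := {0xfd,0x45,0xcd}
#4 dst[0x22+2] := {0x45,0xcd}
#5 dst[0x12+7] := {0x34,0x3e,0x2b,0x7f,0x85,0x4b,0xfd}
query mem[0x02]=0x04, mem[0x18]=0xfd, mem[0x17]=0x4b, mem[0x22]=0x45, mem[0x00]=0x70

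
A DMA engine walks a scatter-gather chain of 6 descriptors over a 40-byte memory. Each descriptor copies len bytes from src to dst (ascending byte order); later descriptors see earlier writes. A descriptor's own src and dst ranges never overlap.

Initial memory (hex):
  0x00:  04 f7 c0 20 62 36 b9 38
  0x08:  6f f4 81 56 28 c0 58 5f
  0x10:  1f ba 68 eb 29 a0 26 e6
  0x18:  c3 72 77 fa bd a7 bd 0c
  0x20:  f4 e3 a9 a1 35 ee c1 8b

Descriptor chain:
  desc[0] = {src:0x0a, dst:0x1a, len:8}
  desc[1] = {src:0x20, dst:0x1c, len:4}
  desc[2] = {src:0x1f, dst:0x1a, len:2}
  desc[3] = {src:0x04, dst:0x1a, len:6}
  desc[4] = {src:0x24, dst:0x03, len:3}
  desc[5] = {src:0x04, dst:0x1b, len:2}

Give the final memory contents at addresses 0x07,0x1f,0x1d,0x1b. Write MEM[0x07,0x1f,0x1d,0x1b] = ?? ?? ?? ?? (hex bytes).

[0] 0x0a->0x1a len=8 : 81 56 28 c0 58 5f 1f ba
[1] 0x20->0x1c len=4 : 1f ba a9 a1
[2] 0x1f->0x1a len=2 : a1 1f
[3] 0x04->0x1a len=6 : 62 36 b9 38 6f f4
[4] 0x24->0x03 len=3 : 35 ee c1
[5] 0x04->0x1b len=2 : ee c1
query mem[0x07]=0x38, mem[0x1f]=0xf4, mem[0x1d]=0x38, mem[0x1b]=0xee

MEM[0x07,0x1f,0x1d,0x1b] = 38 f4 38 ee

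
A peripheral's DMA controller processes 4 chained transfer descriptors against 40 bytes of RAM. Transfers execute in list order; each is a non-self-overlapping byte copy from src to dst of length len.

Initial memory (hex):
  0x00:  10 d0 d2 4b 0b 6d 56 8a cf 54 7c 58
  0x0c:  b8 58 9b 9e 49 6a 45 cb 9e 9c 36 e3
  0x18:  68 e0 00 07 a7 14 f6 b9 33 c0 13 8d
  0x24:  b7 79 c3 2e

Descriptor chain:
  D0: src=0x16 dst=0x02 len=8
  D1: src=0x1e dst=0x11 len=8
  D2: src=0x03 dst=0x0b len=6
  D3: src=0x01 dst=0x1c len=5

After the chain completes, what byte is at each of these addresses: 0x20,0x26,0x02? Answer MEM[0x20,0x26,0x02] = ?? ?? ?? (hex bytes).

MEM[0x20,0x26,0x02] = e0 c3 36

[0] 0x16->0x02 len=8 : 36 e3 68 e0 00 07 a7 14
[1] 0x1e->0x11 len=8 : f6 b9 33 c0 13 8d b7 79
[2] 0x03->0x0b len=6 : e3 68 e0 00 07 a7
[3] 0x01->0x1c len=5 : d0 36 e3 68 e0
query mem[0x20]=0xe0, mem[0x26]=0xc3, mem[0x02]=0x36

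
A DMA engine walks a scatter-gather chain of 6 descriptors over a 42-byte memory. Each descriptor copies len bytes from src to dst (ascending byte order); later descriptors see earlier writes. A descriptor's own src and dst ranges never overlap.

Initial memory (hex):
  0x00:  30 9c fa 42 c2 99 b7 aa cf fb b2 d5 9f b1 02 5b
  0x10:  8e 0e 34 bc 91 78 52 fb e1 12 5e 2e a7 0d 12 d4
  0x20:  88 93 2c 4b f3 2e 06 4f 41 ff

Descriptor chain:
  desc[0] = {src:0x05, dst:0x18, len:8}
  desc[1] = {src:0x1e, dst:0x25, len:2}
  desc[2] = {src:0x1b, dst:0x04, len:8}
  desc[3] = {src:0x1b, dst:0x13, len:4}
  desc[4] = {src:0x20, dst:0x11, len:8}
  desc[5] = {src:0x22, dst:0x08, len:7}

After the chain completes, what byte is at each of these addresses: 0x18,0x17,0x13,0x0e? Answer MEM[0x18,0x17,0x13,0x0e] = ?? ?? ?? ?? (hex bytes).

[0] 0x05->0x18 len=8 : 99 b7 aa cf fb b2 d5 9f
[1] 0x1e->0x25 len=2 : d5 9f
[2] 0x1b->0x04 len=8 : cf fb b2 d5 9f 88 93 2c
[3] 0x1b->0x13 len=4 : cf fb b2 d5
[4] 0x20->0x11 len=8 : 88 93 2c 4b f3 d5 9f 4f
[5] 0x22->0x08 len=7 : 2c 4b f3 d5 9f 4f 41
query mem[0x18]=0x4f, mem[0x17]=0x9f, mem[0x13]=0x2c, mem[0x0e]=0x41

MEM[0x18,0x17,0x13,0x0e] = 4f 9f 2c 41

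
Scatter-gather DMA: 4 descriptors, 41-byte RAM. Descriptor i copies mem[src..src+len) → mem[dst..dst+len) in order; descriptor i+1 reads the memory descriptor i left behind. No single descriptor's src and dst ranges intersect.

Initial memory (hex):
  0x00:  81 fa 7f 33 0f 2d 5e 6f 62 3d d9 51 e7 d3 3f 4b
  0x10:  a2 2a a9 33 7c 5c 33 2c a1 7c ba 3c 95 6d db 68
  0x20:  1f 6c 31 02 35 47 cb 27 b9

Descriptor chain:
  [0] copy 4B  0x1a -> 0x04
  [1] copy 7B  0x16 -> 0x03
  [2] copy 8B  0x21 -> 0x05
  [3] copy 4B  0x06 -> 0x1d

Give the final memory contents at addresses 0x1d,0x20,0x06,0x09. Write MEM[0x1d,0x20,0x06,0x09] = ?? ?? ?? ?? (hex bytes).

  after D0: wrote 4B at 0x04 = ba3c956d
  after D1: wrote 7B at 0x03 = 332ca17cba3c95
  after D2: wrote 8B at 0x05 = 6c31023547cb27b9
  after D3: wrote 4B at 0x1d = 31023547
query mem[0x1d]=0x31, mem[0x20]=0x47, mem[0x06]=0x31, mem[0x09]=0x47

MEM[0x1d,0x20,0x06,0x09] = 31 47 31 47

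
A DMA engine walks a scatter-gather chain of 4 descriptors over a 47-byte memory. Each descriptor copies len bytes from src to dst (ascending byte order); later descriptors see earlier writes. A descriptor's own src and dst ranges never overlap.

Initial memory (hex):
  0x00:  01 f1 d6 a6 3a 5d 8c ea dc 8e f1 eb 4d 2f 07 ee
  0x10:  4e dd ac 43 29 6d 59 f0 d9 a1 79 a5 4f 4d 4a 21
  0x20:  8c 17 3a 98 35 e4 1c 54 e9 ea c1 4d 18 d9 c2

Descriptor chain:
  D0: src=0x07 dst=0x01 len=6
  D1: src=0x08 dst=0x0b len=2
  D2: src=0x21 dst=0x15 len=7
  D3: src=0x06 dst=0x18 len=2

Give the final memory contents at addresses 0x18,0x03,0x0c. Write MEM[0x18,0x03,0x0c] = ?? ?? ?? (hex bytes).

MEM[0x18,0x03,0x0c] = 4d 8e 8e

#0 dst[0x01+6] := {0xea,0xdc,0x8e,0xf1,0xeb,0x4d}
#1 dst[0x0b+2] := {0xdc,0x8e}
#2 dst[0x15+7] := {0x17,0x3a,0x98,0x35,0xe4,0x1c,0x54}
#3 dst[0x18+2] := {0x4d,0xea}
query mem[0x18]=0x4d, mem[0x03]=0x8e, mem[0x0c]=0x8e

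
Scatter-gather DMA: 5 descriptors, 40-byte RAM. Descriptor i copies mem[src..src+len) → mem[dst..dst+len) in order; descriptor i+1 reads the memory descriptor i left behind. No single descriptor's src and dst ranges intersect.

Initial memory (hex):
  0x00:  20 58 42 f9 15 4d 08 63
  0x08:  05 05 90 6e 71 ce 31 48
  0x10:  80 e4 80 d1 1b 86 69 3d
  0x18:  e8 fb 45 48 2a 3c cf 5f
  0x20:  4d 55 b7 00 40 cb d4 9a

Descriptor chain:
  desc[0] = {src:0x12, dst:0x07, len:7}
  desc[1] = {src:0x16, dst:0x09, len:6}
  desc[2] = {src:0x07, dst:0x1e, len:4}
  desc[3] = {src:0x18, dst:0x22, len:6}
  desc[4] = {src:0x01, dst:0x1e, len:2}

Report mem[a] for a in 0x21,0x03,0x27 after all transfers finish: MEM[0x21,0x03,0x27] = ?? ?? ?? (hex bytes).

MEM[0x21,0x03,0x27] = 3d f9 3c

#0 dst[0x07+7] := {0x80,0xd1,0x1b,0x86,0x69,0x3d,0xe8}
#1 dst[0x09+6] := {0x69,0x3d,0xe8,0xfb,0x45,0x48}
#2 dst[0x1e+4] := {0x80,0xd1,0x69,0x3d}
#3 dst[0x22+6] := {0xe8,0xfb,0x45,0x48,0x2a,0x3c}
#4 dst[0x1e+2] := {0x58,0x42}
query mem[0x21]=0x3d, mem[0x03]=0xf9, mem[0x27]=0x3c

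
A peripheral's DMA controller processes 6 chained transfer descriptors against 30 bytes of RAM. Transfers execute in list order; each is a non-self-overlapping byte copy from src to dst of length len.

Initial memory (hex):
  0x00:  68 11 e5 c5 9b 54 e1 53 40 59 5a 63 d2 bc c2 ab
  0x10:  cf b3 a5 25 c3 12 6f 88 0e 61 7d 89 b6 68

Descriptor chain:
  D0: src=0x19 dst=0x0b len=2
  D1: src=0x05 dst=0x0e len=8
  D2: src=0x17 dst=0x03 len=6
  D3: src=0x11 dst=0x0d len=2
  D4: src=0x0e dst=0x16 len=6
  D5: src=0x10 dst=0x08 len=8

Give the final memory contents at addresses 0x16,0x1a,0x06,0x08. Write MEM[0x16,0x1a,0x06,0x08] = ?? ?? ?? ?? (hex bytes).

MEM[0x16,0x1a,0x06,0x08] = 59 59 7d 53

[0] 0x19->0x0b len=2 : 61 7d
[1] 0x05->0x0e len=8 : 54 e1 53 40 59 5a 61 7d
[2] 0x17->0x03 len=6 : 88 0e 61 7d 89 b6
[3] 0x11->0x0d len=2 : 40 59
[4] 0x0e->0x16 len=6 : 59 e1 53 40 59 5a
[5] 0x10->0x08 len=8 : 53 40 59 5a 61 7d 59 e1
query mem[0x16]=0x59, mem[0x1a]=0x59, mem[0x06]=0x7d, mem[0x08]=0x53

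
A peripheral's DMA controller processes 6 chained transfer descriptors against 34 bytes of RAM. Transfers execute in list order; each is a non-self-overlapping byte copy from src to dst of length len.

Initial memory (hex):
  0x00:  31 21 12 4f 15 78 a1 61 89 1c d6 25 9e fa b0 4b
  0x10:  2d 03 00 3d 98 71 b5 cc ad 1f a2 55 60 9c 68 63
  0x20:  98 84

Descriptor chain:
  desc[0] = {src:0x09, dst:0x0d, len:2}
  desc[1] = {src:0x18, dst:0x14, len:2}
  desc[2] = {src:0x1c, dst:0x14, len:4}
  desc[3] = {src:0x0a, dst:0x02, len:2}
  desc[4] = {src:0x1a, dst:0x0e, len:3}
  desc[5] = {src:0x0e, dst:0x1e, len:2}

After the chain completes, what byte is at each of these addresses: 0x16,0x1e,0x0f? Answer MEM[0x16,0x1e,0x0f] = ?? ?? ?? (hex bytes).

MEM[0x16,0x1e,0x0f] = 68 a2 55

[0] 0x09->0x0d len=2 : 1c d6
[1] 0x18->0x14 len=2 : ad 1f
[2] 0x1c->0x14 len=4 : 60 9c 68 63
[3] 0x0a->0x02 len=2 : d6 25
[4] 0x1a->0x0e len=3 : a2 55 60
[5] 0x0e->0x1e len=2 : a2 55
query mem[0x16]=0x68, mem[0x1e]=0xa2, mem[0x0f]=0x55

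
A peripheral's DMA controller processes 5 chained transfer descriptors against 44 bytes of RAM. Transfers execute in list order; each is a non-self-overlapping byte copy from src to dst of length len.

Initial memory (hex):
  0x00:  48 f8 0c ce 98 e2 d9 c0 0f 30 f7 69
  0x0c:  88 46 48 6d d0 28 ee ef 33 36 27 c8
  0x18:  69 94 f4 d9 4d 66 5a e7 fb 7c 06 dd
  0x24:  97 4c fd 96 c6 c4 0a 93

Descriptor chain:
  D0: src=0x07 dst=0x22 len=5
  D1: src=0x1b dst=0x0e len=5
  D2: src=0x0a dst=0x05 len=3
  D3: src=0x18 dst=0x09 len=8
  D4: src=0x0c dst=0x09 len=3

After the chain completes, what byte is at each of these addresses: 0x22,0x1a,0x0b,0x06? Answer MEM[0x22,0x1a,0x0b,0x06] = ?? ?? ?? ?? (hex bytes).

[0] 0x07->0x22 len=5 : c0 0f 30 f7 69
[1] 0x1b->0x0e len=5 : d9 4d 66 5a e7
[2] 0x0a->0x05 len=3 : f7 69 88
[3] 0x18->0x09 len=8 : 69 94 f4 d9 4d 66 5a e7
[4] 0x0c->0x09 len=3 : d9 4d 66
query mem[0x22]=0xc0, mem[0x1a]=0xf4, mem[0x0b]=0x66, mem[0x06]=0x69

MEM[0x22,0x1a,0x0b,0x06] = c0 f4 66 69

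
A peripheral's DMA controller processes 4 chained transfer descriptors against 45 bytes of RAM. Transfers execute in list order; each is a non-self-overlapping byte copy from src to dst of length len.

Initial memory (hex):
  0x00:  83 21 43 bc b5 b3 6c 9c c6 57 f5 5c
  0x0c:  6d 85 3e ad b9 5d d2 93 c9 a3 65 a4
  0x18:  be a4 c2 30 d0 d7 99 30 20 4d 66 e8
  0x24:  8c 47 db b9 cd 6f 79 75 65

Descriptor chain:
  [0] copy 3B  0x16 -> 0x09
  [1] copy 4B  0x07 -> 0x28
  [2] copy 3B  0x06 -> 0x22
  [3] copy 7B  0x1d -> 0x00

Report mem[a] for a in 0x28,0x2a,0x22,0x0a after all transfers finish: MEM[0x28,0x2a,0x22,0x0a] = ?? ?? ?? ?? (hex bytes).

MEM[0x28,0x2a,0x22,0x0a] = 9c 65 6c a4

[0] 0x16->0x09 len=3 : 65 a4 be
[1] 0x07->0x28 len=4 : 9c c6 65 a4
[2] 0x06->0x22 len=3 : 6c 9c c6
[3] 0x1d->0x00 len=7 : d7 99 30 20 4d 6c 9c
query mem[0x28]=0x9c, mem[0x2a]=0x65, mem[0x22]=0x6c, mem[0x0a]=0xa4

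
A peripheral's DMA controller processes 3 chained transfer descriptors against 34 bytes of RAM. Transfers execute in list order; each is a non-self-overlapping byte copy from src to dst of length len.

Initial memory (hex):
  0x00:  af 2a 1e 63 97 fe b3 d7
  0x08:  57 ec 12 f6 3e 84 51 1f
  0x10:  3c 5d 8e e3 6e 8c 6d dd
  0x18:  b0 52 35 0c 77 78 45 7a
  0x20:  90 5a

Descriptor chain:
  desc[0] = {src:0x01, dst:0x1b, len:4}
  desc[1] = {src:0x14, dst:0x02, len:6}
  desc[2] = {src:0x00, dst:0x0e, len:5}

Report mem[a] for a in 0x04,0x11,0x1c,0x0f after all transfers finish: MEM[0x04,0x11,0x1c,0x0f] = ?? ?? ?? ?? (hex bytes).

MEM[0x04,0x11,0x1c,0x0f] = 6d 8c 1e 2a

  after D0: wrote 4B at 0x1b = 2a1e6397
  after D1: wrote 6B at 0x02 = 6e8c6dddb052
  after D2: wrote 5B at 0x0e = af2a6e8c6d
query mem[0x04]=0x6d, mem[0x11]=0x8c, mem[0x1c]=0x1e, mem[0x0f]=0x2a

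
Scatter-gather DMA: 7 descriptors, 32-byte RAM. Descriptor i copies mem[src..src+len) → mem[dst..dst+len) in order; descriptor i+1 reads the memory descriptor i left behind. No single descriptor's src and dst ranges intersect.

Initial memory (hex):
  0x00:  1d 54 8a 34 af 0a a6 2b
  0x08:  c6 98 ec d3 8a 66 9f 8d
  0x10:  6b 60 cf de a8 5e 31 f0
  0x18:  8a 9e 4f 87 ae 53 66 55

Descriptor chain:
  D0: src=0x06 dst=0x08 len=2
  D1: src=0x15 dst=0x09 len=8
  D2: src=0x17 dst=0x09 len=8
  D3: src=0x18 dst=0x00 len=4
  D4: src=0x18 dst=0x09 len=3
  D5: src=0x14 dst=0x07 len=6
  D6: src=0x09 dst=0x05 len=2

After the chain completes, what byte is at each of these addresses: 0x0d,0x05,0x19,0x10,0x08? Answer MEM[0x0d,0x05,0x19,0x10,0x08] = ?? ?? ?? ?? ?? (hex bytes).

  after D0: wrote 2B at 0x08 = a62b
  after D1: wrote 8B at 0x09 = 5e31f08a9e4f87ae
  after D2: wrote 8B at 0x09 = f08a9e4f87ae5366
  after D3: wrote 4B at 0x00 = 8a9e4f87
  after D4: wrote 3B at 0x09 = 8a9e4f
  after D5: wrote 6B at 0x07 = a85e31f08a9e
  after D6: wrote 2B at 0x05 = 31f0
query mem[0x0d]=0x87, mem[0x05]=0x31, mem[0x19]=0x9e, mem[0x10]=0x66, mem[0x08]=0x5e

MEM[0x0d,0x05,0x19,0x10,0x08] = 87 31 9e 66 5e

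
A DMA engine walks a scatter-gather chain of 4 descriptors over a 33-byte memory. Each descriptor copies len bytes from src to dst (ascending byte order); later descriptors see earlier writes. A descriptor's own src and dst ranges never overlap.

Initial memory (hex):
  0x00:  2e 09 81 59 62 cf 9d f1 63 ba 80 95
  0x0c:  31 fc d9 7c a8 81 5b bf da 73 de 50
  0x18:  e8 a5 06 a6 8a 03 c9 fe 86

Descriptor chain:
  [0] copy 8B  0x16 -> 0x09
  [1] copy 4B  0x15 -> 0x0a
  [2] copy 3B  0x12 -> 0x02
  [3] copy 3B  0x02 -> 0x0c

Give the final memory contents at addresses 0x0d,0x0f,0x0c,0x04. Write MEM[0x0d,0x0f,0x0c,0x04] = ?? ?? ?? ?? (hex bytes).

MEM[0x0d,0x0f,0x0c,0x04] = bf 8a 5b da

[0] 0x16->0x09 len=8 : de 50 e8 a5 06 a6 8a 03
[1] 0x15->0x0a len=4 : 73 de 50 e8
[2] 0x12->0x02 len=3 : 5b bf da
[3] 0x02->0x0c len=3 : 5b bf da
query mem[0x0d]=0xbf, mem[0x0f]=0x8a, mem[0x0c]=0x5b, mem[0x04]=0xda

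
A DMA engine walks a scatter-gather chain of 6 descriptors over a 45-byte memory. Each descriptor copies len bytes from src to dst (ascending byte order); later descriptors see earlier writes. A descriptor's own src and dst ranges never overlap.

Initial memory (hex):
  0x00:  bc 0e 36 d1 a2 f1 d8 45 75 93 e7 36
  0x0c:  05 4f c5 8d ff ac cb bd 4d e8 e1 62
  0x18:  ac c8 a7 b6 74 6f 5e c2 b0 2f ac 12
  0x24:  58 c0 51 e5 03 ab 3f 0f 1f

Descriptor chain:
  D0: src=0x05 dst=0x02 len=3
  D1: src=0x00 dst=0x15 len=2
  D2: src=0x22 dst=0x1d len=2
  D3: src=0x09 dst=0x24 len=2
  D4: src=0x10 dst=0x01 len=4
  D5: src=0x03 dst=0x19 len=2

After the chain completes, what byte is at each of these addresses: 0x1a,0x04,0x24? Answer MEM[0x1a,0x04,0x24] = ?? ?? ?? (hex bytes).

MEM[0x1a,0x04,0x24] = bd bd 93

  after D0: wrote 3B at 0x02 = f1d845
  after D1: wrote 2B at 0x15 = bc0e
  after D2: wrote 2B at 0x1d = ac12
  after D3: wrote 2B at 0x24 = 93e7
  after D4: wrote 4B at 0x01 = ffaccbbd
  after D5: wrote 2B at 0x19 = cbbd
query mem[0x1a]=0xbd, mem[0x04]=0xbd, mem[0x24]=0x93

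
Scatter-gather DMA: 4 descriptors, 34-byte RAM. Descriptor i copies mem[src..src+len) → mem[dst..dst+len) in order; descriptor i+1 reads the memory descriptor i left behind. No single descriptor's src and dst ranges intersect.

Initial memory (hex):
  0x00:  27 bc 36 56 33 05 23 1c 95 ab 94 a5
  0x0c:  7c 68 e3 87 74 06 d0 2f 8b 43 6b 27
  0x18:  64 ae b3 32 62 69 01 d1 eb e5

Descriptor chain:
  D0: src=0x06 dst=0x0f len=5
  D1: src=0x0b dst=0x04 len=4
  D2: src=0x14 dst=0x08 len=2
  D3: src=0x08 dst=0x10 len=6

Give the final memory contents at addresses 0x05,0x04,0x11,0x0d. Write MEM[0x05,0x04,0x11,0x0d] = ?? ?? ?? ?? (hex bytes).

MEM[0x05,0x04,0x11,0x0d] = 7c a5 43 68

[0] 0x06->0x0f len=5 : 23 1c 95 ab 94
[1] 0x0b->0x04 len=4 : a5 7c 68 e3
[2] 0x14->0x08 len=2 : 8b 43
[3] 0x08->0x10 len=6 : 8b 43 94 a5 7c 68
query mem[0x05]=0x7c, mem[0x04]=0xa5, mem[0x11]=0x43, mem[0x0d]=0x68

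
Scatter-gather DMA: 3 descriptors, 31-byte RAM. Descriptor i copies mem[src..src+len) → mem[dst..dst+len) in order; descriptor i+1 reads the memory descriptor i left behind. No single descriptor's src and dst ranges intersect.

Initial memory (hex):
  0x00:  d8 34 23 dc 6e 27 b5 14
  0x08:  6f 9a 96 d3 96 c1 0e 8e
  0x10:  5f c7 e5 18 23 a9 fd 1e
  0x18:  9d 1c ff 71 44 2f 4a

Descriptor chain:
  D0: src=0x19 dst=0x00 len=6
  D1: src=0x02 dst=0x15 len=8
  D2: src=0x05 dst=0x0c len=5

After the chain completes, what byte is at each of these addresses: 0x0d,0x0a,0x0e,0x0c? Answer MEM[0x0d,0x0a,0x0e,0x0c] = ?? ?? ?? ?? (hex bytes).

MEM[0x0d,0x0a,0x0e,0x0c] = b5 96 14 4a

D0: mem[0x00..0x05] <- [1c ff 71 44 2f 4a]
D1: mem[0x15..0x1c] <- [71 44 2f 4a b5 14 6f 9a]
D2: mem[0x0c..0x10] <- [4a b5 14 6f 9a]
query mem[0x0d]=0xb5, mem[0x0a]=0x96, mem[0x0e]=0x14, mem[0x0c]=0x4a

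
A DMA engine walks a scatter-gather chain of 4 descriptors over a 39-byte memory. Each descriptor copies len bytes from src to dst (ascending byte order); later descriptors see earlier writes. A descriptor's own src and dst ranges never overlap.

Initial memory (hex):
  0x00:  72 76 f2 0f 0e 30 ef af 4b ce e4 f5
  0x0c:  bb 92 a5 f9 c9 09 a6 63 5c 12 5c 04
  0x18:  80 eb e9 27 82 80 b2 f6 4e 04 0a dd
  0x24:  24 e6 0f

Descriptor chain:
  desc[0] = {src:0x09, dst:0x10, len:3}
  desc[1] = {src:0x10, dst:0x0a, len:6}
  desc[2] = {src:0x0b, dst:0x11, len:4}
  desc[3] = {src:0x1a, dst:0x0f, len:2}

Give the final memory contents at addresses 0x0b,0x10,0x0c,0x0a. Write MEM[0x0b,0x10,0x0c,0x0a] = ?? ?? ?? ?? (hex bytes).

MEM[0x0b,0x10,0x0c,0x0a] = e4 27 f5 ce

#0 dst[0x10+3] := {0xce,0xe4,0xf5}
#1 dst[0x0a+6] := {0xce,0xe4,0xf5,0x63,0x5c,0x12}
#2 dst[0x11+4] := {0xe4,0xf5,0x63,0x5c}
#3 dst[0x0f+2] := {0xe9,0x27}
query mem[0x0b]=0xe4, mem[0x10]=0x27, mem[0x0c]=0xf5, mem[0x0a]=0xce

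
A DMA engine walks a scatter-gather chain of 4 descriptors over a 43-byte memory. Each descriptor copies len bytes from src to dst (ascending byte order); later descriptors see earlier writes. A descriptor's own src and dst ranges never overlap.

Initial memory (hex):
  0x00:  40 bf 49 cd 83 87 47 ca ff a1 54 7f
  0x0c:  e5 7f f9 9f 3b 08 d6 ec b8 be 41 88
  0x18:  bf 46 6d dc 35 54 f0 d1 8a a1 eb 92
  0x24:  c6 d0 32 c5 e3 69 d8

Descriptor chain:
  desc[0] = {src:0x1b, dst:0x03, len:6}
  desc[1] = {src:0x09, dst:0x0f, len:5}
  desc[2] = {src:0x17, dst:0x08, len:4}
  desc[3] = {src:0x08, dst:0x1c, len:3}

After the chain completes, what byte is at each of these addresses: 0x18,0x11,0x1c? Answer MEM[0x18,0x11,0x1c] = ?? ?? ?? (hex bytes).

MEM[0x18,0x11,0x1c] = bf 7f 88

D0: mem[0x03..0x08] <- [dc 35 54 f0 d1 8a]
D1: mem[0x0f..0x13] <- [a1 54 7f e5 7f]
D2: mem[0x08..0x0b] <- [88 bf 46 6d]
D3: mem[0x1c..0x1e] <- [88 bf 46]
query mem[0x18]=0xbf, mem[0x11]=0x7f, mem[0x1c]=0x88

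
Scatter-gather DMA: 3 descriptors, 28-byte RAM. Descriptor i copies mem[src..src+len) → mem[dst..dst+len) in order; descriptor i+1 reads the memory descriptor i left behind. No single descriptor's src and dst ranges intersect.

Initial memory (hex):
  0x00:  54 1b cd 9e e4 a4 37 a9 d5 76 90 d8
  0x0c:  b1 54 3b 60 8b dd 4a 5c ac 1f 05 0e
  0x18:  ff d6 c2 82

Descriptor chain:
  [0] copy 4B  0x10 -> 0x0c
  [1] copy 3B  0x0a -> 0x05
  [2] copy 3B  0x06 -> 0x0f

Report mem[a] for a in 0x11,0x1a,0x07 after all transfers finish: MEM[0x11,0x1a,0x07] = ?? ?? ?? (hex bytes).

D0: mem[0x0c..0x0f] <- [8b dd 4a 5c]
D1: mem[0x05..0x07] <- [90 d8 8b]
D2: mem[0x0f..0x11] <- [d8 8b d5]
query mem[0x11]=0xd5, mem[0x1a]=0xc2, mem[0x07]=0x8b

MEM[0x11,0x1a,0x07] = d5 c2 8b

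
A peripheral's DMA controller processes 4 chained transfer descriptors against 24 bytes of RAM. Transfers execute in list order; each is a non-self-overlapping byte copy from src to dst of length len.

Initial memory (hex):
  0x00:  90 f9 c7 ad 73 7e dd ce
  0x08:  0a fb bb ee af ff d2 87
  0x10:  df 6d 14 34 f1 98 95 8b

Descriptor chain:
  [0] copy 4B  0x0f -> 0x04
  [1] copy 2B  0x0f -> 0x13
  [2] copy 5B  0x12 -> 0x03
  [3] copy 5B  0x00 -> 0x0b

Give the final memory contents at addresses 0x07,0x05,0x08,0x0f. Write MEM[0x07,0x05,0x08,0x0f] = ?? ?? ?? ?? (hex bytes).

D0: mem[0x04..0x07] <- [87 df 6d 14]
D1: mem[0x13..0x14] <- [87 df]
D2: mem[0x03..0x07] <- [14 87 df 98 95]
D3: mem[0x0b..0x0f] <- [90 f9 c7 14 87]
query mem[0x07]=0x95, mem[0x05]=0xdf, mem[0x08]=0x0a, mem[0x0f]=0x87

MEM[0x07,0x05,0x08,0x0f] = 95 df 0a 87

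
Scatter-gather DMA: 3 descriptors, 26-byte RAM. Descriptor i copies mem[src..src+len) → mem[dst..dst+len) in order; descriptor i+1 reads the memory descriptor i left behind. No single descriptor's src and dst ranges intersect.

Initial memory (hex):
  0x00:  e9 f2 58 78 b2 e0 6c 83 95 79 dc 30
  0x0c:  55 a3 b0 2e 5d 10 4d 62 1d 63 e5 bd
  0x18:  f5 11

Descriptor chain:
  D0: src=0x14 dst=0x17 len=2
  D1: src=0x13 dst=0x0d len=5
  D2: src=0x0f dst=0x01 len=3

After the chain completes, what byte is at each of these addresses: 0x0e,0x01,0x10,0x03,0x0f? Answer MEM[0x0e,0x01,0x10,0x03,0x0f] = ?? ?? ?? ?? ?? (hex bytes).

#0 dst[0x17+2] := {0x1d,0x63}
#1 dst[0x0d+5] := {0x62,0x1d,0x63,0xe5,0x1d}
#2 dst[0x01+3] := {0x63,0xe5,0x1d}
query mem[0x0e]=0x1d, mem[0x01]=0x63, mem[0x10]=0xe5, mem[0x03]=0x1d, mem[0x0f]=0x63

MEM[0x0e,0x01,0x10,0x03,0x0f] = 1d 63 e5 1d 63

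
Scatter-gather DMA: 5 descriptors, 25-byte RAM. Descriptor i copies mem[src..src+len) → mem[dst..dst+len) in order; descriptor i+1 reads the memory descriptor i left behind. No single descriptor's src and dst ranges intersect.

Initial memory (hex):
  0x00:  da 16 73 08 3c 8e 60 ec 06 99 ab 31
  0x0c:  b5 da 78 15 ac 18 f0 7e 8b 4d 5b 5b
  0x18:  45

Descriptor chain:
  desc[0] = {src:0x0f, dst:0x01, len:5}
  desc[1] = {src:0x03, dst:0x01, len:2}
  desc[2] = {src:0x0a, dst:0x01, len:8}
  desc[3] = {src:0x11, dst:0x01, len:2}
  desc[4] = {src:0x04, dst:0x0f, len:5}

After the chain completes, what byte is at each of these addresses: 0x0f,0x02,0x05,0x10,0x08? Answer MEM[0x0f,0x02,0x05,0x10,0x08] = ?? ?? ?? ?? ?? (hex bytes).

#0 dst[0x01+5] := {0x15,0xac,0x18,0xf0,0x7e}
#1 dst[0x01+2] := {0x18,0xf0}
#2 dst[0x01+8] := {0xab,0x31,0xb5,0xda,0x78,0x15,0xac,0x18}
#3 dst[0x01+2] := {0x18,0xf0}
#4 dst[0x0f+5] := {0xda,0x78,0x15,0xac,0x18}
query mem[0x0f]=0xda, mem[0x02]=0xf0, mem[0x05]=0x78, mem[0x10]=0x78, mem[0x08]=0x18

MEM[0x0f,0x02,0x05,0x10,0x08] = da f0 78 78 18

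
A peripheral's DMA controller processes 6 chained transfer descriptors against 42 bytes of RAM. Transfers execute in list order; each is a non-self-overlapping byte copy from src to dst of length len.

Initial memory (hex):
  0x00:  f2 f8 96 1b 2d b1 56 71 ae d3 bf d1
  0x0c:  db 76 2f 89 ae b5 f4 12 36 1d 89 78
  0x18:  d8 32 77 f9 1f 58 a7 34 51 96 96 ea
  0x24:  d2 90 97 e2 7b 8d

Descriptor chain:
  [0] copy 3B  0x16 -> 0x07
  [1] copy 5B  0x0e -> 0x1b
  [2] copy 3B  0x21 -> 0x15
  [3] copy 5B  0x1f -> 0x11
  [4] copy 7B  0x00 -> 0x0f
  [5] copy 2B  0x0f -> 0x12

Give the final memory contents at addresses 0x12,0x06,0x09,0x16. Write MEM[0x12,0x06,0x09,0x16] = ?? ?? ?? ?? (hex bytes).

  after D0: wrote 3B at 0x07 = 8978d8
  after D1: wrote 5B at 0x1b = 2f89aeb5f4
  after D2: wrote 3B at 0x15 = 9696ea
  after D3: wrote 5B at 0x11 = f4519696ea
  after D4: wrote 7B at 0x0f = f2f8961b2db156
  after D5: wrote 2B at 0x12 = f2f8
query mem[0x12]=0xf2, mem[0x06]=0x56, mem[0x09]=0xd8, mem[0x16]=0x96

MEM[0x12,0x06,0x09,0x16] = f2 56 d8 96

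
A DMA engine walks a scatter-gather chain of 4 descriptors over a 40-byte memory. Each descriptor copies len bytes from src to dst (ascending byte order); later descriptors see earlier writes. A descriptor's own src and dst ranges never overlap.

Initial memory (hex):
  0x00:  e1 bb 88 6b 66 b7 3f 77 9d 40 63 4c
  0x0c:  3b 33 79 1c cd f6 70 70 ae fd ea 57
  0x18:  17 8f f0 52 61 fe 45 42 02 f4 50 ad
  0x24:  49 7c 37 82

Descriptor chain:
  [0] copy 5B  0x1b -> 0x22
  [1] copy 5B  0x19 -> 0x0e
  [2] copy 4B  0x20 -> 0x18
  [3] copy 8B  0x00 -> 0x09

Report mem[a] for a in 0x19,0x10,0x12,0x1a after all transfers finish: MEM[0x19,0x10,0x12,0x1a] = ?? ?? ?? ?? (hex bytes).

MEM[0x19,0x10,0x12,0x1a] = f4 77 fe 52

#0 dst[0x22+5] := {0x52,0x61,0xfe,0x45,0x42}
#1 dst[0x0e+5] := {0x8f,0xf0,0x52,0x61,0xfe}
#2 dst[0x18+4] := {0x02,0xf4,0x52,0x61}
#3 dst[0x09+8] := {0xe1,0xbb,0x88,0x6b,0x66,0xb7,0x3f,0x77}
query mem[0x19]=0xf4, mem[0x10]=0x77, mem[0x12]=0xfe, mem[0x1a]=0x52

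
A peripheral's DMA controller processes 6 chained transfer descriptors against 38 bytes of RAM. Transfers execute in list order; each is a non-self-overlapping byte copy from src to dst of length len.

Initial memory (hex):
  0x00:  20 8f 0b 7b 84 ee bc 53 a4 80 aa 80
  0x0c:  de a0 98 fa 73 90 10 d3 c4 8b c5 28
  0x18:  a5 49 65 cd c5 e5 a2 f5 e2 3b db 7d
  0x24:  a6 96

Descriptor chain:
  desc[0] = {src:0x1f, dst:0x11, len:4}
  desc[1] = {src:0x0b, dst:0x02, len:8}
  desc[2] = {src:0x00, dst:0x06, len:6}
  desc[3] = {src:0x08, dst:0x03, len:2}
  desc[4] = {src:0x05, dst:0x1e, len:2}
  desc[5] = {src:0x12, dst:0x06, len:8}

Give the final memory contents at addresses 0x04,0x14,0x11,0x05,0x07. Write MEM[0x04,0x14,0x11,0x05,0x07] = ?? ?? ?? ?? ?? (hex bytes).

#0 dst[0x11+4] := {0xf5,0xe2,0x3b,0xdb}
#1 dst[0x02+8] := {0x80,0xde,0xa0,0x98,0xfa,0x73,0xf5,0xe2}
#2 dst[0x06+6] := {0x20,0x8f,0x80,0xde,0xa0,0x98}
#3 dst[0x03+2] := {0x80,0xde}
#4 dst[0x1e+2] := {0x98,0x20}
#5 dst[0x06+8] := {0xe2,0x3b,0xdb,0x8b,0xc5,0x28,0xa5,0x49}
query mem[0x04]=0xde, mem[0x14]=0xdb, mem[0x11]=0xf5, mem[0x05]=0x98, mem[0x07]=0x3b

MEM[0x04,0x14,0x11,0x05,0x07] = de db f5 98 3b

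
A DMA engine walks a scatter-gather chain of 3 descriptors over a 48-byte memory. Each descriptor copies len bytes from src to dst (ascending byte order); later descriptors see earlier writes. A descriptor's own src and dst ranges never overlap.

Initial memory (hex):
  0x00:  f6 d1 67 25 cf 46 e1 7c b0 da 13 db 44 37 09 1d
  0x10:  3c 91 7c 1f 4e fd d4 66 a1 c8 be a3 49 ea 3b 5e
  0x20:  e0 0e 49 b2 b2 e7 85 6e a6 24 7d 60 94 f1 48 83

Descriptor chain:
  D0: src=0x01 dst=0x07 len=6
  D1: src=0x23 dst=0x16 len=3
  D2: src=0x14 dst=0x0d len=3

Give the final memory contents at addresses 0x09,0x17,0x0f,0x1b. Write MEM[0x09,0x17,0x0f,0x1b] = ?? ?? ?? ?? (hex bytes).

MEM[0x09,0x17,0x0f,0x1b] = 25 b2 b2 a3

  after D0: wrote 6B at 0x07 = d16725cf46e1
  after D1: wrote 3B at 0x16 = b2b2e7
  after D2: wrote 3B at 0x0d = 4efdb2
query mem[0x09]=0x25, mem[0x17]=0xb2, mem[0x0f]=0xb2, mem[0x1b]=0xa3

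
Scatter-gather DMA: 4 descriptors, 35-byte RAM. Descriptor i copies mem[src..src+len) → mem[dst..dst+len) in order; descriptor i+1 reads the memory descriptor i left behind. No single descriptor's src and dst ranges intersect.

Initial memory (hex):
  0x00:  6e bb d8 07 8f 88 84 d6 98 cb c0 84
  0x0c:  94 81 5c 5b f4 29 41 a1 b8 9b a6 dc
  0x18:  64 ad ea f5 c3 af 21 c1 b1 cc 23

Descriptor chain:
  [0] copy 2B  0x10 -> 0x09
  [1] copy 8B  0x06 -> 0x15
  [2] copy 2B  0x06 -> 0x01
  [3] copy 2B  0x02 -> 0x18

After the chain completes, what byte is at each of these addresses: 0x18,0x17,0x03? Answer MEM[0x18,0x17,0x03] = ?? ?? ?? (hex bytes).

MEM[0x18,0x17,0x03] = d6 98 07

[0] 0x10->0x09 len=2 : f4 29
[1] 0x06->0x15 len=8 : 84 d6 98 f4 29 84 94 81
[2] 0x06->0x01 len=2 : 84 d6
[3] 0x02->0x18 len=2 : d6 07
query mem[0x18]=0xd6, mem[0x17]=0x98, mem[0x03]=0x07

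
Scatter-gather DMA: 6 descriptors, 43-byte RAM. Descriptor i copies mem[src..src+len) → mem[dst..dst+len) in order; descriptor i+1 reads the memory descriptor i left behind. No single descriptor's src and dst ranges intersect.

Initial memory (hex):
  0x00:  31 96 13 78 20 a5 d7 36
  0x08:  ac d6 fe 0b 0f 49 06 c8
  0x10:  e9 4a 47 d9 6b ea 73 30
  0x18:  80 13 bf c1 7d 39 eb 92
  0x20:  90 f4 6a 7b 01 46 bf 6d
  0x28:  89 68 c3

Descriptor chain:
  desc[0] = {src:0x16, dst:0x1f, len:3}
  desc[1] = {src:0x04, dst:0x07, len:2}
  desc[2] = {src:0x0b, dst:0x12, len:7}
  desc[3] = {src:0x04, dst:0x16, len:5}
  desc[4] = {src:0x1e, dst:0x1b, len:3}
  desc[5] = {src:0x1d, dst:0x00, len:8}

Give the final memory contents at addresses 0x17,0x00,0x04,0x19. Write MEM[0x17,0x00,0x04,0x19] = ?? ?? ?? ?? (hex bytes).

MEM[0x17,0x00,0x04,0x19] = a5 30 80 20

#0 dst[0x1f+3] := {0x73,0x30,0x80}
#1 dst[0x07+2] := {0x20,0xa5}
#2 dst[0x12+7] := {0x0b,0x0f,0x49,0x06,0xc8,0xe9,0x4a}
#3 dst[0x16+5] := {0x20,0xa5,0xd7,0x20,0xa5}
#4 dst[0x1b+3] := {0xeb,0x73,0x30}
#5 dst[0x00+8] := {0x30,0xeb,0x73,0x30,0x80,0x6a,0x7b,0x01}
query mem[0x17]=0xa5, mem[0x00]=0x30, mem[0x04]=0x80, mem[0x19]=0x20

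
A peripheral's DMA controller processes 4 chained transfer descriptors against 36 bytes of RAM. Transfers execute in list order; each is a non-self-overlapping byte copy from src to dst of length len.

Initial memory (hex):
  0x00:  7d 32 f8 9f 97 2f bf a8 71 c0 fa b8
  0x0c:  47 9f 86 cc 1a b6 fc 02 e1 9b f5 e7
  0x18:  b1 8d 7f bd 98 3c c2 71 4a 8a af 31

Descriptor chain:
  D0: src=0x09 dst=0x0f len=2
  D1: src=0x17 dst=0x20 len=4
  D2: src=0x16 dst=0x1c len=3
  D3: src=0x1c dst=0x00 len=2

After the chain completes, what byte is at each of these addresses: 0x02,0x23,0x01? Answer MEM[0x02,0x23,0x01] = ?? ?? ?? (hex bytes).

#0 dst[0x0f+2] := {0xc0,0xfa}
#1 dst[0x20+4] := {0xe7,0xb1,0x8d,0x7f}
#2 dst[0x1c+3] := {0xf5,0xe7,0xb1}
#3 dst[0x00+2] := {0xf5,0xe7}
query mem[0x02]=0xf8, mem[0x23]=0x7f, mem[0x01]=0xe7

MEM[0x02,0x23,0x01] = f8 7f e7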